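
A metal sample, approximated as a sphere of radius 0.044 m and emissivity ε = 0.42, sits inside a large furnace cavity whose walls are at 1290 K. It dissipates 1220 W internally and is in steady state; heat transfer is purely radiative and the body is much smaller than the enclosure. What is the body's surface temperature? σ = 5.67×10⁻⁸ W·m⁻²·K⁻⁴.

For a small grey body in a large enclosure, net radiated power = εσA(T⁴ − T_w⁴).
Steady state: P = εσA(T⁴ − T_w⁴) with A = 4πr² = 0.02433 m².
T⁴ = P/(εσA) + T_w⁴ = 1220/(0.42·5.67×10⁻⁸·0.02433) + (1290)⁴
    = 2.106×10¹² + 2.769×10¹² = 4.875×10¹² K⁴.

T ≈ 1490 K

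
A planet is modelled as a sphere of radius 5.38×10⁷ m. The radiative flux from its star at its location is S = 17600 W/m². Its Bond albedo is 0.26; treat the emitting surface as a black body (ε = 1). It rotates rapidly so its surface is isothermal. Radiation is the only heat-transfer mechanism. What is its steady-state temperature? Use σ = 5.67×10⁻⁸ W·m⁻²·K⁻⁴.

At equilibrium, absorbed power = emitted power.
Absorbing cross-section = πr² = 9.093×10¹⁵ m²; emitting surface = 4πr² = 3.637×10¹⁶ m² (ratio 4).
(1−a)S·A_cross = εσ·A_surf·T⁴  ⇒  T⁴ = (1−a)S/(4σ).
T⁴ = 0.740·17600/(4·5.67×10⁻⁸) = 5.743×10¹⁰ K⁴.
T = (5.743×10¹⁰)^(1/4).

T ≈ 490 K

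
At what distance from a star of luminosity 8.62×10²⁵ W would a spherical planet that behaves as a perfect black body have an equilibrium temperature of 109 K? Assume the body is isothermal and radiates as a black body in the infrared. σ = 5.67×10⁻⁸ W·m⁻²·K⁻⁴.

For an isothermal black-emitting sphere, (1−a)S·πr² = σ·4πr²·T⁴ ⇒ S = 4σT⁴/(1−a).
S = 4·5.67×10⁻⁸·(109)⁴/1.00 = 32.01 W/m².
Flux falls as S = L/(4πd²), so d = √(L/(4πS)) = √(8.62×10²⁵/(4π·32.01)).

d ≈ 4.63×10¹¹ m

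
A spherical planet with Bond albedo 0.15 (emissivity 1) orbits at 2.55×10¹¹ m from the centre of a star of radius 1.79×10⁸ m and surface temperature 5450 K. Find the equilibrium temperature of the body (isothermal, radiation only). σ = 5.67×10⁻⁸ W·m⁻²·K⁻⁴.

T ≈ 98.0 K

The star's surface emits σT_*⁴; at distance d the flux is S = σT_*⁴(R_*/d)².
S = 5.67×10⁻⁸·(5450)⁴·(1.79×10⁸/2.55×10¹¹)² = 24.65 W/m².
For an isothermal sphere T⁴ = (1−a)S/(4σ) = 9.238×10⁷ K⁴.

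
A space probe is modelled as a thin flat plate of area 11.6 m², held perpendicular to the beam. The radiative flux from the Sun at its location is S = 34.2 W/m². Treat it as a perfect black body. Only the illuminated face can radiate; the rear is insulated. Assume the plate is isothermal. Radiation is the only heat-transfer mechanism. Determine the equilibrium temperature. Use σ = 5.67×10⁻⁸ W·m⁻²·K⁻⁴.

T ≈ 157 K

At equilibrium, absorbed power = emitted power.
Absorbing cross-section = A = 11.60 m²; emitting surface = A = 11.60 m² (ratio 1).
S·A_cross = εσ·A_surf·T⁴  ⇒  T⁴ = S/(1σ).
T⁴ = 1.00·34.2/(1·5.67×10⁻⁸) = 6.032×10⁸ K⁴.
T = (6.032×10⁸)^(1/4).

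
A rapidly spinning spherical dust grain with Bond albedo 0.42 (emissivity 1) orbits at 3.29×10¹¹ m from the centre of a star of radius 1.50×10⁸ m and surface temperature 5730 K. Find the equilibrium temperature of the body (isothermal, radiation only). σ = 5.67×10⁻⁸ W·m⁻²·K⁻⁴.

T ≈ 75.5 K

The star's surface emits σT_*⁴; at distance d the flux is S = σT_*⁴(R_*/d)².
S = 5.67×10⁻⁸·(5730)⁴·(1.50×10⁸/3.29×10¹¹)² = 12.71 W/m².
For an isothermal sphere T⁴ = (1−a)S/(4σ) = 3.249×10⁷ K⁴.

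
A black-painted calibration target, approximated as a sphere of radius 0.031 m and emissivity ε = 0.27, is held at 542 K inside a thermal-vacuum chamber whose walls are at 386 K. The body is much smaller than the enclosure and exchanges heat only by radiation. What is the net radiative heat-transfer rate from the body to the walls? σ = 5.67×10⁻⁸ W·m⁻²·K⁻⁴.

P_net ≈ 11.9 W

For a small grey body in a large enclosure: P_net = εσA(T_body⁴ − T_wall⁴).
A = 4πr² = 0.01208 m²; T_body⁴ − T_wall⁴ = 8.630×10¹⁰ − 2.220×10¹⁰ = 6.410×10¹⁰ K⁴.
|P_net| = 0.27·5.67×10⁻⁸·0.01208·6.410×10¹⁰.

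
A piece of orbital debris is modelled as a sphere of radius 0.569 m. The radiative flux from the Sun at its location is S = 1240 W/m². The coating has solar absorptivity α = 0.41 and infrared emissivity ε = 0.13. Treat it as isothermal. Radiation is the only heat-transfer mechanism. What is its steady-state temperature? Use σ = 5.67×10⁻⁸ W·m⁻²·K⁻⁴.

T ≈ 362 K

At equilibrium, absorbed power = emitted power.
Absorbing cross-section = πr² = 1.017 m²; emitting surface = 4πr² = 4.069 m² (ratio 4).
αS·A_cross = εσ·A_surf·T⁴  ⇒  T⁴ = αS/(ε·4σ).
T⁴ = 0.410·1240/(0.13·4·5.67×10⁻⁸) = 1.724×10¹⁰ K⁴.
T = (1.724×10¹⁰)^(1/4).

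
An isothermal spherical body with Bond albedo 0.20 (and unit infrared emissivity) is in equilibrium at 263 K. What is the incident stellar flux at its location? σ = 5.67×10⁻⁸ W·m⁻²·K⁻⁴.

(1−a)S·πr² = σ·4πr²·T⁴ ⇒ S = 4σT⁴/(1−a).
S = 4·5.67×10⁻⁸·4.784×10⁹/0.800.

S ≈ 1360 W/m²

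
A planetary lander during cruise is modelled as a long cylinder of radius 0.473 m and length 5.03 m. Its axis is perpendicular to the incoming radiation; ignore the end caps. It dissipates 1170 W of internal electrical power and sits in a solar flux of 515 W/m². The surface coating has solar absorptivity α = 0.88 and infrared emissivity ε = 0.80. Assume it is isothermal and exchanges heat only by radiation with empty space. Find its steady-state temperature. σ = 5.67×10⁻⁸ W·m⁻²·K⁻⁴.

T ≈ 265 K

At steady state, absorbed solar power + internal power = radiated power.
Absorbed: α·S·A_cross = 0.88·515·4.758 = 2156 W (cross-section 2rL).
Total input = 2156 + 1170 = 3326 W.
Radiated: εσ·A_surf·T⁴ with A_surf = 2πrL = 14.95 m².
T⁴ = 3326/(0.80·5.67×10⁻⁸·14.95) = 4.906×10⁹ K⁴.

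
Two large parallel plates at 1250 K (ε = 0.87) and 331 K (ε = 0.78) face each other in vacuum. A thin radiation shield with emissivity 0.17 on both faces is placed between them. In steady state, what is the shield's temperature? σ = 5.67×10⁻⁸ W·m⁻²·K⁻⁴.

T_s ≈ 1060 K

In steady state the net flux on the hot side equals that on the cold side.
σ(T₁⁴−T_s⁴)/D₁ = σ(T_s⁴−T₂⁴)/D₂, with D₁ = 1/ε₁+1/ε_s−1 = 6.032, D₂ = 1/ε_s+1/ε₂−1 = 6.164.
Solve for T_s⁴: T_s⁴ = (D₂·T₁⁴ + D₁·T₂⁴)/(D₁+D₂) = 1.240×10¹² K⁴.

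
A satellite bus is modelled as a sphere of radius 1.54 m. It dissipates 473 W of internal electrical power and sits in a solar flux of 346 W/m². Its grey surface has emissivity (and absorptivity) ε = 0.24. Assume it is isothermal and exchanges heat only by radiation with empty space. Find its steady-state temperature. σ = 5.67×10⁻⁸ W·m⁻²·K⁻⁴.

T ≈ 228 K

At steady state, absorbed solar power + internal power = radiated power.
Absorbed: α·S·A_cross = 0.24·346·7.451 = 618.7 W (cross-section πr²).
Total input = 618.7 + 473 = 1092 W.
Radiated: εσ·A_surf·T⁴ with A_surf = 4πr² = 29.80 m².
T⁴ = 1092/(0.24·5.67×10⁻⁸·29.80) = 2.692×10⁹ K⁴.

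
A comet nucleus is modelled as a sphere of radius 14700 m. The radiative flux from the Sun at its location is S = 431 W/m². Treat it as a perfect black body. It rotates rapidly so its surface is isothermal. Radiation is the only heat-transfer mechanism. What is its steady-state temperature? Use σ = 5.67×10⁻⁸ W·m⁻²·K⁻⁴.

T ≈ 209 K

At equilibrium, absorbed power = emitted power.
Absorbing cross-section = πr² = 6.789×10⁸ m²; emitting surface = 4πr² = 2.715×10⁹ m² (ratio 4).
S·A_cross = εσ·A_surf·T⁴  ⇒  T⁴ = S/(4σ).
T⁴ = 1.00·431/(4·5.67×10⁻⁸) = 1.900×10⁹ K⁴.
T = (1.900×10⁹)^(1/4).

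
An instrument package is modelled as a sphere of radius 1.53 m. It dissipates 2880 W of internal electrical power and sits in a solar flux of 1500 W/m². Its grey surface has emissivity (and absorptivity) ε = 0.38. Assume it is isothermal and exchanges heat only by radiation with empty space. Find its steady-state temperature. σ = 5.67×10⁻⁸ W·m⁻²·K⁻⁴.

At steady state, absorbed solar power + internal power = radiated power.
Absorbed: α·S·A_cross = 0.38·1500·7.354 = 4192 W (cross-section πr²).
Total input = 4192 + 2880 = 7072 W.
Radiated: εσ·A_surf·T⁴ with A_surf = 4πr² = 29.42 m².
T⁴ = 7072/(0.38·5.67×10⁻⁸·29.42) = 1.116×10¹⁰ K⁴.

T ≈ 325 K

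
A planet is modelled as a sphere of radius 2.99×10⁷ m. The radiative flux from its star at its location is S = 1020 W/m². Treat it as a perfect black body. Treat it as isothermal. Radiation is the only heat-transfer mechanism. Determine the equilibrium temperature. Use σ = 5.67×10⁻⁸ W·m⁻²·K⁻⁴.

T ≈ 259 K

At equilibrium, absorbed power = emitted power.
Absorbing cross-section = πr² = 2.809×10¹⁵ m²; emitting surface = 4πr² = 1.123×10¹⁶ m² (ratio 4).
S·A_cross = εσ·A_surf·T⁴  ⇒  T⁴ = S/(4σ).
T⁴ = 1.00·1020/(4·5.67×10⁻⁸) = 4.497×10⁹ K⁴.
T = (4.497×10⁹)^(1/4).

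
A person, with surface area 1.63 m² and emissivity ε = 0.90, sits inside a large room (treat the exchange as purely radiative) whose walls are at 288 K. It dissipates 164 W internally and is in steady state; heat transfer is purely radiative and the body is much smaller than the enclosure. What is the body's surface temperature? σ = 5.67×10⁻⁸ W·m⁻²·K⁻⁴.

For a small grey body in a large enclosure, net radiated power = εσA(T⁴ − T_w⁴).
Steady state: P = εσA(T⁴ − T_w⁴) with A = 1.63 m².
T⁴ = P/(εσA) + T_w⁴ = 164/(0.90·5.67×10⁻⁸·1.630) + (288)⁴
    = 1.972×10⁹ + 6.880×10⁹ = 8.851×10⁹ K⁴.

T ≈ 307 K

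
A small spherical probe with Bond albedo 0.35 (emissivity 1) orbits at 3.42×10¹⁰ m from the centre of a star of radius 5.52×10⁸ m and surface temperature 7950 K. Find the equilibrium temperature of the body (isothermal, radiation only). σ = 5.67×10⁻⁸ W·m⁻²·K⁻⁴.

T ≈ 641 K

The star's surface emits σT_*⁴; at distance d the flux is S = σT_*⁴(R_*/d)².
S = 5.67×10⁻⁸·(7950)⁴·(5.52×10⁸/3.42×10¹⁰)² = 59000 W/m².
For an isothermal sphere T⁴ = (1−a)S/(4σ) = 1.691×10¹¹ K⁴.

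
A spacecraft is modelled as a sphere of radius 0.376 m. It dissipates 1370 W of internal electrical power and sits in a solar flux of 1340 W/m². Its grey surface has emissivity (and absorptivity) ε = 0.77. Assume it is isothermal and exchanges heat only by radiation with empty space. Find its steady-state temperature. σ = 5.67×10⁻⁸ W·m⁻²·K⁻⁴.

T ≈ 392 K

At steady state, absorbed solar power + internal power = radiated power.
Absorbed: α·S·A_cross = 0.77·1340·0.4441 = 458.3 W (cross-section πr²).
Total input = 458.3 + 1370 = 1828 W.
Radiated: εσ·A_surf·T⁴ with A_surf = 4πr² = 1.777 m².
T⁴ = 1828/(0.77·5.67×10⁻⁸·1.777) = 2.357×10¹⁰ K⁴.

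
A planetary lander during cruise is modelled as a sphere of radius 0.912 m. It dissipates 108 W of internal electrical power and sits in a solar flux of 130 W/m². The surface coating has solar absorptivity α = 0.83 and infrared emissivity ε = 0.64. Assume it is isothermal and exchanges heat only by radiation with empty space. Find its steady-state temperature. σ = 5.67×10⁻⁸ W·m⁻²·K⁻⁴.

At steady state, absorbed solar power + internal power = radiated power.
Absorbed: α·S·A_cross = 0.83·130·2.613 = 281.9 W (cross-section πr²).
Total input = 281.9 + 108 = 389.9 W.
Radiated: εσ·A_surf·T⁴ with A_surf = 4πr² = 10.45 m².
T⁴ = 389.9/(0.64·5.67×10⁻⁸·10.45) = 1.028×10⁹ K⁴.

T ≈ 179 K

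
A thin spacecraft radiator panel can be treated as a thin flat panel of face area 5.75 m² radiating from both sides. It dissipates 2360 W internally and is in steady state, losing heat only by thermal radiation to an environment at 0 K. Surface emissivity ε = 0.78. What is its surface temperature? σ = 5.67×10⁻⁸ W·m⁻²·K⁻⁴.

Steady state: internal power = radiated power, P = εσA T⁴.
Radiating area A = 2·5.75 = 11.50 m².
T⁴ = P/(εσA) = 2360/(0.78·5.67×10⁻⁸·11.50) = 4.640×10⁹ K⁴.
T = (4.640×10⁹)^(1/4).

T ≈ 261 K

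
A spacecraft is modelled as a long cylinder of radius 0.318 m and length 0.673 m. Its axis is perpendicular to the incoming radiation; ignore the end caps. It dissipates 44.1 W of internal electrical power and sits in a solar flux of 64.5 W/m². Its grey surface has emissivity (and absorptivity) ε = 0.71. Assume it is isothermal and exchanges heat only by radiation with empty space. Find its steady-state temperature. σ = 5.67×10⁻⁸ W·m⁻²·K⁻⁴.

T ≈ 185 K

At steady state, absorbed solar power + internal power = radiated power.
Absorbed: α·S·A_cross = 0.71·64.5·0.4280 = 19.60 W (cross-section 2rL).
Total input = 19.60 + 44.1 = 63.70 W.
Radiated: εσ·A_surf·T⁴ with A_surf = 2πrL = 1.345 m².
T⁴ = 63.70/(0.71·5.67×10⁻⁸·1.345) = 1.177×10⁹ K⁴.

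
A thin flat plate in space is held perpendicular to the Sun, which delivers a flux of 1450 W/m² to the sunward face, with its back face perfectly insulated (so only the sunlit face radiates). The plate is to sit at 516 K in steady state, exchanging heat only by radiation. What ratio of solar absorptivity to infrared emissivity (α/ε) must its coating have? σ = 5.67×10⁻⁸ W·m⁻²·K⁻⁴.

α/ε ≈ 2.77

Balance: αS·A = εσ·1A·T⁴ ⇒ α/ε = σT⁴/S.
α/ε = 5.67×10⁻⁸·(516)⁴/1450 = 5.67×10⁻⁸·7.089×10¹⁰/1450.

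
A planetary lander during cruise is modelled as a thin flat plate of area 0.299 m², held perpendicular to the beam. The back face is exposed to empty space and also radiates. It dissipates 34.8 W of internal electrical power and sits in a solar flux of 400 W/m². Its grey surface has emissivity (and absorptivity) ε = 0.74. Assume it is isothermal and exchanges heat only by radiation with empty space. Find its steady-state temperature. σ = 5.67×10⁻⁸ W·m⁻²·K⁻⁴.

At steady state, absorbed solar power + internal power = radiated power.
Absorbed: α·S·A_cross = 0.74·400·0.2990 = 88.50 W (cross-section A).
Total input = 88.50 + 34.8 = 123.3 W.
Radiated: εσ·A_surf·T⁴ with A_surf = 2A = 0.5980 m².
T⁴ = 123.3/(0.74·5.67×10⁻⁸·0.5980) = 4.914×10⁹ K⁴.

T ≈ 265 K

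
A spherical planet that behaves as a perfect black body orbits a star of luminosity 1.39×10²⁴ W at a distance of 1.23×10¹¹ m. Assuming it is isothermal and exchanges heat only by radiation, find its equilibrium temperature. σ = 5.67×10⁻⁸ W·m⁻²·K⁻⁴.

First find the stellar flux at distance d: S = L/(4πd²) = 1.39×10²⁴/(4π·(1.23×10¹¹)²) = 7.311 W/m².
For an isothermal sphere, absorbed (1−a)S·πr² = emitted σ·4πr²·T⁴, so T⁴ = (1−a)S/(4σ).
T⁴ = 1.00·7.311/(4·5.67×10⁻⁸) = 3.224×10⁷ K⁴.

T ≈ 75.4 K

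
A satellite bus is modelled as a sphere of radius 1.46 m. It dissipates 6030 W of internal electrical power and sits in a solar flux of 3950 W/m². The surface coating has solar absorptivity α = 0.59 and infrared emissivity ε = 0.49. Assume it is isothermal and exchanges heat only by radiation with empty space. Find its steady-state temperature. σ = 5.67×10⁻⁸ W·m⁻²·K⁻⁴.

At steady state, absorbed solar power + internal power = radiated power.
Absorbed: α·S·A_cross = 0.59·3950·6.697 = 15610 W (cross-section πr²).
Total input = 15610 + 6030 = 21640 W.
Radiated: εσ·A_surf·T⁴ with A_surf = 4πr² = 26.79 m².
T⁴ = 21640/(0.49·5.67×10⁻⁸·26.79) = 2.907×10¹⁰ K⁴.

T ≈ 413 K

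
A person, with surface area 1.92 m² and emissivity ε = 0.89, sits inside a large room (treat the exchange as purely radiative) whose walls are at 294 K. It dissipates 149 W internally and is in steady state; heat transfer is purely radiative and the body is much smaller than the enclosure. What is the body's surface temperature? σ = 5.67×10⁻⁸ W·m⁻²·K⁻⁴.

For a small grey body in a large enclosure, net radiated power = εσA(T⁴ − T_w⁴).
Steady state: P = εσA(T⁴ − T_w⁴) with A = 1.92 m².
T⁴ = P/(εσA) + T_w⁴ = 149/(0.89·5.67×10⁻⁸·1.920) + (294)⁴
    = 1.538×10⁹ + 7.471×10⁹ = 9.009×10⁹ K⁴.

T ≈ 308 K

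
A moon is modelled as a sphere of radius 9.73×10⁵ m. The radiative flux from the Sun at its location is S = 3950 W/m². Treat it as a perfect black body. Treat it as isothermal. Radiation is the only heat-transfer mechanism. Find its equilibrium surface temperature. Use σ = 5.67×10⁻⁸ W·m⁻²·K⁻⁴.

At equilibrium, absorbed power = emitted power.
Absorbing cross-section = πr² = 2.974×10¹² m²; emitting surface = 4πr² = 1.190×10¹³ m² (ratio 4).
S·A_cross = εσ·A_surf·T⁴  ⇒  T⁴ = S/(4σ).
T⁴ = 1.00·3950/(4·5.67×10⁻⁸) = 1.742×10¹⁰ K⁴.
T = (1.742×10¹⁰)^(1/4).

T ≈ 363 K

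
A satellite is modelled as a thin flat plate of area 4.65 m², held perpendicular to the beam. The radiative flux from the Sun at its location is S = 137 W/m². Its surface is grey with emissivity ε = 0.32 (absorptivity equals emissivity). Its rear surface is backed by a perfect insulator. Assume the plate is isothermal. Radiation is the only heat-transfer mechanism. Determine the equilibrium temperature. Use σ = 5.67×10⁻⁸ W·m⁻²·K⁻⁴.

T ≈ 222 K

At equilibrium, absorbed power = emitted power.
Absorbing cross-section = A = 4.650 m²; emitting surface = A = 4.650 m² (ratio 1).
εS·A_cross = εσ·A_surf·T⁴  ⇒  T⁴ = S/(1σ)   (ε cancels).
T⁴ = 137/(1·5.67×10⁻⁸) = 2.416×10⁹ K⁴.
T = (2.416×10⁹)^(1/4).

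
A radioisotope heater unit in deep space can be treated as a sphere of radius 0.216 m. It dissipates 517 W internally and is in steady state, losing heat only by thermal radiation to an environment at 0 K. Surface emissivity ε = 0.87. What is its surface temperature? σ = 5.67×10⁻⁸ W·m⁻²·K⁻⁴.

Steady state: internal power = radiated power, P = εσA T⁴.
Radiating area A = 4πr² = 0.5863 m².
T⁴ = P/(εσA) = 517/(0.87·5.67×10⁻⁸·0.5863) = 1.788×10¹⁰ K⁴.
T = (1.788×10¹⁰)^(1/4).

T ≈ 366 K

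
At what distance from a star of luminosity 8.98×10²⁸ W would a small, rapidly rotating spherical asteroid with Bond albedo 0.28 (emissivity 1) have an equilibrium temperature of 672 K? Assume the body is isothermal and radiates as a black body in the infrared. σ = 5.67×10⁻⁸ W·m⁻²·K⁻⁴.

For an isothermal black-emitting sphere, (1−a)S·πr² = σ·4πr²·T⁴ ⇒ S = 4σT⁴/(1−a).
S = 4·5.67×10⁻⁸·(672)⁴/0.720 = 64240 W/m².
Flux falls as S = L/(4πd²), so d = √(L/(4πS)) = √(8.98×10²⁸/(4π·64240)).

d ≈ 3.34×10¹¹ m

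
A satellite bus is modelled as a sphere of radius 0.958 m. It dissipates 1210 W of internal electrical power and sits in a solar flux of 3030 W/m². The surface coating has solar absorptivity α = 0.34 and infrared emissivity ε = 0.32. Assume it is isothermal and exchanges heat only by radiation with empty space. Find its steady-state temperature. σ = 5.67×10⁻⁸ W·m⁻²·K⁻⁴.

At steady state, absorbed solar power + internal power = radiated power.
Absorbed: α·S·A_cross = 0.34·3030·2.883 = 2970 W (cross-section πr²).
Total input = 2970 + 1210 = 4180 W.
Radiated: εσ·A_surf·T⁴ with A_surf = 4πr² = 11.53 m².
T⁴ = 4180/(0.32·5.67×10⁻⁸·11.53) = 1.998×10¹⁰ K⁴.

T ≈ 376 K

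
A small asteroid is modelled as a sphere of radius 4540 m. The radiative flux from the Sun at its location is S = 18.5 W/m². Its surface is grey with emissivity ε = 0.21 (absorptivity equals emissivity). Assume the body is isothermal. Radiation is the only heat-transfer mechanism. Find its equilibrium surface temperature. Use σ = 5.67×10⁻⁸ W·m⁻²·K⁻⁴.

T ≈ 95.0 K

At equilibrium, absorbed power = emitted power.
Absorbing cross-section = πr² = 6.475×10⁷ m²; emitting surface = 4πr² = 2.590×10⁸ m² (ratio 4).
εS·A_cross = εσ·A_surf·T⁴  ⇒  T⁴ = S/(4σ)   (ε cancels).
T⁴ = 18.5/(4·5.67×10⁻⁸) = 8.157×10⁷ K⁴.
T = (8.157×10⁷)^(1/4).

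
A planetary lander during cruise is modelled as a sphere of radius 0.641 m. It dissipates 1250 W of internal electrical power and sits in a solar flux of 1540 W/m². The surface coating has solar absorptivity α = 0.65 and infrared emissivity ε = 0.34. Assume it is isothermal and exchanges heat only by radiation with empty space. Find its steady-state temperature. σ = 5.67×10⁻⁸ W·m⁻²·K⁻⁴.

At steady state, absorbed solar power + internal power = radiated power.
Absorbed: α·S·A_cross = 0.65·1540·1.291 = 1292 W (cross-section πr²).
Total input = 1292 + 1250 = 2542 W.
Radiated: εσ·A_surf·T⁴ with A_surf = 4πr² = 5.163 m².
T⁴ = 2542/(0.34·5.67×10⁻⁸·5.163) = 2.554×10¹⁰ K⁴.

T ≈ 400 K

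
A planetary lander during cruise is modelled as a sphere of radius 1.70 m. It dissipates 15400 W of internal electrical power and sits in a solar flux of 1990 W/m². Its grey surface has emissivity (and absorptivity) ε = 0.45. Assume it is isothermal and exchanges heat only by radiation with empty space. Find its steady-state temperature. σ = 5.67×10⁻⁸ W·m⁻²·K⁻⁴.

T ≈ 399 K

At steady state, absorbed solar power + internal power = radiated power.
Absorbed: α·S·A_cross = 0.45·1990·9.079 = 8130 W (cross-section πr²).
Total input = 8130 + 15400 = 23530 W.
Radiated: εσ·A_surf·T⁴ with A_surf = 4πr² = 36.32 m².
T⁴ = 23530/(0.45·5.67×10⁻⁸·36.32) = 2.539×10¹⁰ K⁴.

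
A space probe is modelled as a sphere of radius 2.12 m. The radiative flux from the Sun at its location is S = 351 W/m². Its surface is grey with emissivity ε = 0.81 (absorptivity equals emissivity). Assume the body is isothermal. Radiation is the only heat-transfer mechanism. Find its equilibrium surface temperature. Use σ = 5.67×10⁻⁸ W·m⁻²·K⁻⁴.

T ≈ 198 K

At equilibrium, absorbed power = emitted power.
Absorbing cross-section = πr² = 14.12 m²; emitting surface = 4πr² = 56.48 m² (ratio 4).
εS·A_cross = εσ·A_surf·T⁴  ⇒  T⁴ = S/(4σ)   (ε cancels).
T⁴ = 351/(4·5.67×10⁻⁸) = 1.548×10⁹ K⁴.
T = (1.548×10⁹)^(1/4).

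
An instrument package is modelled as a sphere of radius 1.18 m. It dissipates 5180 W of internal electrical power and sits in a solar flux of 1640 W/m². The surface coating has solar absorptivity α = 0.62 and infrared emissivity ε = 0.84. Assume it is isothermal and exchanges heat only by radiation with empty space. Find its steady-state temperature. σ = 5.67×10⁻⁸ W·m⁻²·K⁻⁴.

At steady state, absorbed solar power + internal power = radiated power.
Absorbed: α·S·A_cross = 0.62·1640·4.374 = 4448 W (cross-section πr²).
Total input = 4448 + 5180 = 9628 W.
Radiated: εσ·A_surf·T⁴ with A_surf = 4πr² = 17.50 m².
T⁴ = 9628/(0.84·5.67×10⁻⁸·17.50) = 1.155×10¹⁰ K⁴.

T ≈ 328 K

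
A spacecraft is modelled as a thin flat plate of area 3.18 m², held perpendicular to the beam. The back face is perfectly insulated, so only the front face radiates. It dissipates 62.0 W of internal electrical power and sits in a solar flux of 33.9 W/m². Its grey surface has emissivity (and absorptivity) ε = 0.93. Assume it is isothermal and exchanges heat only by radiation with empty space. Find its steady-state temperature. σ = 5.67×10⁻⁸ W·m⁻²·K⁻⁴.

At steady state, absorbed solar power + internal power = radiated power.
Absorbed: α·S·A_cross = 0.93·33.9·3.180 = 100.3 W (cross-section A).
Total input = 100.3 + 62.0 = 162.3 W.
Radiated: εσ·A_surf·T⁴ with A_surf = A = 3.180 m².
T⁴ = 162.3/(0.93·5.67×10⁻⁸·3.180) = 9.676×10⁸ K⁴.

T ≈ 176 K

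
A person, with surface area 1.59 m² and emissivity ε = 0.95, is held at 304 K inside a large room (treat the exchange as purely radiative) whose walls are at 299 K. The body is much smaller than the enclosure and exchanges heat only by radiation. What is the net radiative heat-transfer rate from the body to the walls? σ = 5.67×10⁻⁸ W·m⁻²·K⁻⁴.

For a small grey body in a large enclosure: P_net = εσA(T_body⁴ − T_wall⁴).
A = 1.59 m²; T_body⁴ − T_wall⁴ = 8.541×10⁹ − 7.993×10⁹ = 5.482×10⁸ K⁴.
|P_net| = 0.95·5.67×10⁻⁸·1.590·5.482×10⁸.

P_net ≈ 46.9 W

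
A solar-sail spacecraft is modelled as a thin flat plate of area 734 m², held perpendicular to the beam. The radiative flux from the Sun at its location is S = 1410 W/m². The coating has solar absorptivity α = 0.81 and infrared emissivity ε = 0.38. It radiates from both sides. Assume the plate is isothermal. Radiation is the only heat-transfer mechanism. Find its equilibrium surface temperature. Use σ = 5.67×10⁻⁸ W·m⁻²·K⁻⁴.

T ≈ 403 K

At equilibrium, absorbed power = emitted power.
Absorbing cross-section = A = 734.0 m²; emitting surface = 2A = 1468 m² (ratio 2).
αS·A_cross = εσ·A_surf·T⁴  ⇒  T⁴ = αS/(ε·2σ).
T⁴ = 0.810·1410/(0.38·2·5.67×10⁻⁸) = 2.650×10¹⁰ K⁴.
T = (2.650×10¹⁰)^(1/4).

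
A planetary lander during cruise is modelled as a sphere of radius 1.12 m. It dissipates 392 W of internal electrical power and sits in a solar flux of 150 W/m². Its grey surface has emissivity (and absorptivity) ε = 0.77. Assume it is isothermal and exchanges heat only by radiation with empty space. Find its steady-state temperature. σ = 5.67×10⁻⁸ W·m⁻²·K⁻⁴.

T ≈ 187 K

At steady state, absorbed solar power + internal power = radiated power.
Absorbed: α·S·A_cross = 0.77·150·3.941 = 455.2 W (cross-section πr²).
Total input = 455.2 + 392 = 847.2 W.
Radiated: εσ·A_surf·T⁴ with A_surf = 4πr² = 15.76 m².
T⁴ = 847.2/(0.77·5.67×10⁻⁸·15.76) = 1.231×10⁹ K⁴.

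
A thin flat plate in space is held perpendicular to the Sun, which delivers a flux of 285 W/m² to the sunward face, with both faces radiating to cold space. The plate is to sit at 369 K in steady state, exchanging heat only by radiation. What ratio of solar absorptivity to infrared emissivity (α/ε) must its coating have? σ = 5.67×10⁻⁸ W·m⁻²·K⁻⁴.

Balance: αS·A = εσ·2A·T⁴ ⇒ α/ε = 2σT⁴/S.
α/ε = 2·5.67×10⁻⁸·(369)⁴/285 = 2·5.67×10⁻⁸·1.854×10¹⁰/285.

α/ε ≈ 7.38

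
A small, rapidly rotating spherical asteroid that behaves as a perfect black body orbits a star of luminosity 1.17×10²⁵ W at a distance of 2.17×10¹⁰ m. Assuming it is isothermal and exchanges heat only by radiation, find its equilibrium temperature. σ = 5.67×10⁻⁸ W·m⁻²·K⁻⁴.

First find the stellar flux at distance d: S = L/(4πd²) = 1.17×10²⁵/(4π·(2.17×10¹⁰)²) = 1977 W/m².
For an isothermal sphere, absorbed (1−a)S·πr² = emitted σ·4πr²·T⁴, so T⁴ = (1−a)S/(4σ).
T⁴ = 1.00·1977/(4·5.67×10⁻⁸) = 8.718×10⁹ K⁴.

T ≈ 306 K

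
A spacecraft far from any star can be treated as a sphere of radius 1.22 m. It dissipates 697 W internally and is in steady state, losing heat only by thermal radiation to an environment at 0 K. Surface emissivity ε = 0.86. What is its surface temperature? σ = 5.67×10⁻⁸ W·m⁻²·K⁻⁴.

T ≈ 166 K

Steady state: internal power = radiated power, P = εσA T⁴.
Radiating area A = 4πr² = 18.70 m².
T⁴ = P/(εσA) = 697/(0.86·5.67×10⁻⁸·18.70) = 7.642×10⁸ K⁴.
T = (7.642×10⁸)^(1/4).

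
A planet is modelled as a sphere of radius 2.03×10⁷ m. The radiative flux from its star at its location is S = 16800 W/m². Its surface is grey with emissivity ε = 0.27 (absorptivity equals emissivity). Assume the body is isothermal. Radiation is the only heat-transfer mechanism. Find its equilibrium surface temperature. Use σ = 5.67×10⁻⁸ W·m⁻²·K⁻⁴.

At equilibrium, absorbed power = emitted power.
Absorbing cross-section = πr² = 1.295×10¹⁵ m²; emitting surface = 4πr² = 5.178×10¹⁵ m² (ratio 4).
εS·A_cross = εσ·A_surf·T⁴  ⇒  T⁴ = S/(4σ)   (ε cancels).
T⁴ = 16800/(4·5.67×10⁻⁸) = 7.407×10¹⁰ K⁴.
T = (7.407×10¹⁰)^(1/4).

T ≈ 522 K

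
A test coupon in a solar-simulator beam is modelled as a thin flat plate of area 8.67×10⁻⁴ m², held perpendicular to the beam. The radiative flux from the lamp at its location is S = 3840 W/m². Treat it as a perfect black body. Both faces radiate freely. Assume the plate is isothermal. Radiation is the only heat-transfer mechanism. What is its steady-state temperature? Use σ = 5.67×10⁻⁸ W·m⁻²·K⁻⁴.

T ≈ 429 K

At equilibrium, absorbed power = emitted power.
Absorbing cross-section = A = 8.670×10⁻⁴ m²; emitting surface = 2A = 0.001734 m² (ratio 2).
S·A_cross = εσ·A_surf·T⁴  ⇒  T⁴ = S/(2σ).
T⁴ = 1.00·3840/(2·5.67×10⁻⁸) = 3.386×10¹⁰ K⁴.
T = (3.386×10¹⁰)^(1/4).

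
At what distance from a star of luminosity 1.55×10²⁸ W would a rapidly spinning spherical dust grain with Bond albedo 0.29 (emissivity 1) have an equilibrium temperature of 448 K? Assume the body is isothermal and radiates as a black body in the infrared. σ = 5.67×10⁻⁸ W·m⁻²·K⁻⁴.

For an isothermal black-emitting sphere, (1−a)S·πr² = σ·4πr²·T⁴ ⇒ S = 4σT⁴/(1−a).
S = 4·5.67×10⁻⁸·(448)⁴/0.710 = 12870 W/m².
Flux falls as S = L/(4πd²), so d = √(L/(4πS)) = √(1.55×10²⁸/(4π·12870)).

d ≈ 3.10×10¹¹ m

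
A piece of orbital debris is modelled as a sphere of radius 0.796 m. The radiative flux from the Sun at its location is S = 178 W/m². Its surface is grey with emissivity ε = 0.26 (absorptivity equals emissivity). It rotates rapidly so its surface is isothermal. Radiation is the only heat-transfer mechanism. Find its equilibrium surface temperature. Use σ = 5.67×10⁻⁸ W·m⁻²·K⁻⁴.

At equilibrium, absorbed power = emitted power.
Absorbing cross-section = πr² = 1.991 m²; emitting surface = 4πr² = 7.962 m² (ratio 4).
εS·A_cross = εσ·A_surf·T⁴  ⇒  T⁴ = S/(4σ)   (ε cancels).
T⁴ = 178/(4·5.67×10⁻⁸) = 7.848×10⁸ K⁴.
T = (7.848×10⁸)^(1/4).

T ≈ 167 K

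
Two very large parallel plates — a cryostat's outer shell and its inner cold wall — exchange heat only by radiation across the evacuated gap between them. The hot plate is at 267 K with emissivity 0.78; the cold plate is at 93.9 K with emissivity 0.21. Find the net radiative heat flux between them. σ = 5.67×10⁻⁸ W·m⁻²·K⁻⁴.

For two infinite grey parallel plates, q = σ(T₁⁴ − T₂⁴)/(1/ε₁ + 1/ε₂ − 1).
T₁⁴ − T₂⁴ = 5.082×10⁹ − 7.774×10⁷ = 5.004×10⁹ K⁴.
1/ε₁ + 1/ε₂ − 1 = 1.282 + 4.762 − 1 = 5.044.
q = 5.67×10⁻⁸ × 5.004×10⁹ / 5.044.

q ≈ 56.3 W/m²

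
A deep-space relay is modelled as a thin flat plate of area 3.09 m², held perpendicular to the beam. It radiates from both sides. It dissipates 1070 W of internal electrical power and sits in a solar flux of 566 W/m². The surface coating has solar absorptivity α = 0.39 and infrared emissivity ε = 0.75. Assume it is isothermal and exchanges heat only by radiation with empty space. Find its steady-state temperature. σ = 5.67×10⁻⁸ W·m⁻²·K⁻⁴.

At steady state, absorbed solar power + internal power = radiated power.
Absorbed: α·S·A_cross = 0.39·566·3.090 = 682.1 W (cross-section A).
Total input = 682.1 + 1070 = 1752 W.
Radiated: εσ·A_surf·T⁴ with A_surf = 2A = 6.180 m².
T⁴ = 1752/(0.75·5.67×10⁻⁸·6.180) = 6.667×10⁹ K⁴.

T ≈ 286 K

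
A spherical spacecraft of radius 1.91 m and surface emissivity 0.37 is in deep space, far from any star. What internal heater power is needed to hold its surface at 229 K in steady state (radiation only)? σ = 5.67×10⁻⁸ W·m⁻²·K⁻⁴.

P ≈ 2640 W

P = εσ·4πr²·T⁴.
4πr² = 45.84 m²; T⁴ = 2.750×10⁹ K⁴.
P = 0.37·5.67×10⁻⁸·45.84·2.750×10⁹.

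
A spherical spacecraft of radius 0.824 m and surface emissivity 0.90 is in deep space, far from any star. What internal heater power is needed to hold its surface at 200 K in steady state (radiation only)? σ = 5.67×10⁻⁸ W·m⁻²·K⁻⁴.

P ≈ 697 W

P = εσ·4πr²·T⁴.
4πr² = 8.532 m²; T⁴ = 1.600×10⁹ K⁴.
P = 0.90·5.67×10⁻⁸·8.532·1.600×10⁹.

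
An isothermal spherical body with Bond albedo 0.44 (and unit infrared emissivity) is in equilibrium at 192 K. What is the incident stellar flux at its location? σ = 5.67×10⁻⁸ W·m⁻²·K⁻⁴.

(1−a)S·πr² = σ·4πr²·T⁴ ⇒ S = 4σT⁴/(1−a).
S = 4·5.67×10⁻⁸·1.359×10⁹/0.560.

S ≈ 550 W/m²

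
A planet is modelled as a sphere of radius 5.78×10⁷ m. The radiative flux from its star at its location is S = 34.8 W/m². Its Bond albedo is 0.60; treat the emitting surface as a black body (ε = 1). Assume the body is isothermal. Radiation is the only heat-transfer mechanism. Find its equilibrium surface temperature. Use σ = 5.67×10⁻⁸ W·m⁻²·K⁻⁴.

At equilibrium, absorbed power = emitted power.
Absorbing cross-section = πr² = 1.050×10¹⁶ m²; emitting surface = 4πr² = 4.198×10¹⁶ m² (ratio 4).
(1−a)S·A_cross = εσ·A_surf·T⁴  ⇒  T⁴ = (1−a)S/(4σ).
T⁴ = 0.400·34.8/(4·5.67×10⁻⁸) = 6.138×10⁷ K⁴.
T = (6.138×10⁷)^(1/4).

T ≈ 88.5 K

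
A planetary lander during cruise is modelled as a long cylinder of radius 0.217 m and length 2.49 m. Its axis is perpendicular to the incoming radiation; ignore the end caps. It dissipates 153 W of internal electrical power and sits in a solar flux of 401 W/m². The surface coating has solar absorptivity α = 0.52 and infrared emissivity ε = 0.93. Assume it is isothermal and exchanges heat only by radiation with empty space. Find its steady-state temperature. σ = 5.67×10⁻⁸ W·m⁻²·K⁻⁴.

At steady state, absorbed solar power + internal power = radiated power.
Absorbed: α·S·A_cross = 0.52·401·1.081 = 225.3 W (cross-section 2rL).
Total input = 225.3 + 153 = 378.3 W.
Radiated: εσ·A_surf·T⁴ with A_surf = 2πrL = 3.395 m².
T⁴ = 378.3/(0.93·5.67×10⁻⁸·3.395) = 2.113×10⁹ K⁴.

T ≈ 214 K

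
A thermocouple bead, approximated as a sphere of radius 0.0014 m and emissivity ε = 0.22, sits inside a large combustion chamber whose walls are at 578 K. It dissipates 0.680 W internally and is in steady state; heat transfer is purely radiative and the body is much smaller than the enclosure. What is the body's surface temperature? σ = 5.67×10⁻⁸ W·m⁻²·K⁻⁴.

T ≈ 1230 K

For a small grey body in a large enclosure, net radiated power = εσA(T⁴ − T_w⁴).
Steady state: P = εσA(T⁴ − T_w⁴) with A = 4πr² = 2.463×10⁻⁵ m².
T⁴ = P/(εσA) + T_w⁴ = 0.680/(0.22·5.67×10⁻⁸·2.463×10⁻⁵) + (578)⁴
    = 2.213×10¹² + 1.116×10¹¹ = 2.325×10¹² K⁴.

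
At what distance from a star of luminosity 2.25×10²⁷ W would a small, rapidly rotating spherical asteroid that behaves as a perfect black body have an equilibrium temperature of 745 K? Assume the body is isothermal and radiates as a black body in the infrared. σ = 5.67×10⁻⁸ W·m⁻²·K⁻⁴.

d ≈ 5.06×10¹⁰ m

For an isothermal black-emitting sphere, (1−a)S·πr² = σ·4πr²·T⁴ ⇒ S = 4σT⁴/(1−a).
S = 4·5.67×10⁻⁸·(745)⁴/1.00 = 69870 W/m².
Flux falls as S = L/(4πd²), so d = √(L/(4πS)) = √(2.25×10²⁷/(4π·69870)).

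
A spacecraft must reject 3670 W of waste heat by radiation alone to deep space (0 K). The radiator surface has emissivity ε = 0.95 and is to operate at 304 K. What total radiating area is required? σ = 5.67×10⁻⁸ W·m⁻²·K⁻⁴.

A ≈ 7.98 m²

P = εσA T⁴ ⇒ A = P/(εσT⁴).
T⁴ = 8.541×10⁹ K⁴.
A = 3670/(0.95 × 5.67×10⁻⁸ × 8.541×10⁹).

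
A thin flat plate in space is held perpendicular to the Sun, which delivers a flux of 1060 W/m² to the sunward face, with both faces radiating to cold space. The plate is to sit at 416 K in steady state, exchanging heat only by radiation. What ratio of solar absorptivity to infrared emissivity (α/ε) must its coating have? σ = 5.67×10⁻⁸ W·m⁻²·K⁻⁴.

Balance: αS·A = εσ·2A·T⁴ ⇒ α/ε = 2σT⁴/S.
α/ε = 2·5.67×10⁻⁸·(416)⁴/1060 = 2·5.67×10⁻⁸·2.995×10¹⁰/1060.

α/ε ≈ 3.20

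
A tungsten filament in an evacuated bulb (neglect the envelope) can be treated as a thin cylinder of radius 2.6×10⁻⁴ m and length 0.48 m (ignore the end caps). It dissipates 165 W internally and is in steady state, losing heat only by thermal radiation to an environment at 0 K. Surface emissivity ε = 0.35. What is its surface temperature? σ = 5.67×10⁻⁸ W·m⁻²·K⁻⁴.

T ≈ 1800 K

Steady state: internal power = radiated power, P = εσA T⁴.
Radiating area A = 2πrL = 7.841×10⁻⁴ m².
T⁴ = P/(εσA) = 165/(0.35·5.67×10⁻⁸·7.841×10⁻⁴) = 1.060×10¹³ K⁴.
T = (1.060×10¹³)^(1/4).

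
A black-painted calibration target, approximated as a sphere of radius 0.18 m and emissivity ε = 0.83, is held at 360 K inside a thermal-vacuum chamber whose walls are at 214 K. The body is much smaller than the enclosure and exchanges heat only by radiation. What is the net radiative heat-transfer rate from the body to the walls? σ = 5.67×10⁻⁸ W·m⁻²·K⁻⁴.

P_net ≈ 282 W

For a small grey body in a large enclosure: P_net = εσA(T_body⁴ − T_wall⁴).
A = 4πr² = 0.4072 m²; T_body⁴ − T_wall⁴ = 1.680×10¹⁰ − 2.097×10⁹ = 1.470×10¹⁰ K⁴.
|P_net| = 0.83·5.67×10⁻⁸·0.4072·1.470×10¹⁰.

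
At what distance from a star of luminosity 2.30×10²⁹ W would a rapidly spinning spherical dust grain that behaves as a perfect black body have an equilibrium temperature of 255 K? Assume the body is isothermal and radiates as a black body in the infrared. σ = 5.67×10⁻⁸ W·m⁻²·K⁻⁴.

d ≈ 4.37×10¹² m

For an isothermal black-emitting sphere, (1−a)S·πr² = σ·4πr²·T⁴ ⇒ S = 4σT⁴/(1−a).
S = 4·5.67×10⁻⁸·(255)⁴/1.00 = 959.0 W/m².
Flux falls as S = L/(4πd²), so d = √(L/(4πS)) = √(2.30×10²⁹/(4π·959.0)).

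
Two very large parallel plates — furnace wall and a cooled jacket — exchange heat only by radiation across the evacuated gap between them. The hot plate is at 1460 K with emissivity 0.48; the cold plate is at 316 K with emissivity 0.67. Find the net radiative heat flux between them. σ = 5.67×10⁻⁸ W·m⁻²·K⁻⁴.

For two infinite grey parallel plates, q = σ(T₁⁴ − T₂⁴)/(1/ε₁ + 1/ε₂ − 1).
T₁⁴ − T₂⁴ = 4.544×10¹² − 9.971×10⁹ = 4.534×10¹² K⁴.
1/ε₁ + 1/ε₂ − 1 = 2.083 + 1.493 − 1 = 2.576.
q = 5.67×10⁻⁸ × 4.534×10¹² / 2.576.

q ≈ 99800 W/m²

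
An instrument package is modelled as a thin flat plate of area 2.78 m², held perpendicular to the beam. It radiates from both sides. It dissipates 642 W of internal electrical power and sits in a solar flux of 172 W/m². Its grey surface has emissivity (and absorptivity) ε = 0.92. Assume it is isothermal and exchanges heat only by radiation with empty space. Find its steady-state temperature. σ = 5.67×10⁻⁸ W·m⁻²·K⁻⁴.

T ≈ 247 K

At steady state, absorbed solar power + internal power = radiated power.
Absorbed: α·S·A_cross = 0.92·172·2.780 = 439.9 W (cross-section A).
Total input = 439.9 + 642 = 1082 W.
Radiated: εσ·A_surf·T⁴ with A_surf = 2A = 5.560 m².
T⁴ = 1082/(0.92·5.67×10⁻⁸·5.560) = 3.730×10⁹ K⁴.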